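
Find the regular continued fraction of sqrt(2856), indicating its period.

[53; (2, 3, 1, 3, 2, 106)]

Write x_i = (sqrt(2856) + m_i)/d_i with (m_0, d_0) = (0, 1). a_0 = floor(sqrt(2856)) = 53, since 53^2 = 2809 <= 2856 < 2916 = 54^2.
Iterate m_{i+1} = d_i*a_i - m_i, d_{i+1} = (2856 - m_{i+1}^2)/d_i, a_{i+1} = floor((a_0 + m_{i+1})/d_{i+1}):
  m_1 = 1*53 - 0 = 53, d_1 = (2856 - 53^2)/1 = 47/1 = 47, a_1 = floor((53 + 53)/47) = 2.
  m_2 = 47*2 - 53 = 41, d_2 = (2856 - 41^2)/47 = 1175/47 = 25, a_2 = floor((53 + 41)/25) = 3.
  m_3 = 25*3 - 41 = 34, d_3 = (2856 - 34^2)/25 = 1700/25 = 68, a_3 = floor((53 + 34)/68) = 1.
  m_4 = 68*1 - 34 = 34, d_4 = (2856 - 34^2)/68 = 1700/68 = 25, a_4 = floor((53 + 34)/25) = 3.
  m_5 = 25*3 - 34 = 41, d_5 = (2856 - 41^2)/25 = 1175/25 = 47, a_5 = floor((53 + 41)/47) = 2.
  m_6 = 47*2 - 41 = 53, d_6 = (2856 - 53^2)/47 = 47/47 = 1, a_6 = floor((53 + 53)/1) = 106.
  m_7 = 1*106 - 53 = 53, d_7 = (2856 - 53^2)/1 = 47/1 = 47: (m_7, d_7) = (m_1, d_1) = (53, 47), so from here the quotients repeat a_1, ..., a_6; the period length is 6.
Hence the expansion of sqrt(2856) is a_0 = 53 followed by the repeating block 2, 3, 1, 3, 2, 106 (period 6).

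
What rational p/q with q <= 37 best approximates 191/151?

43/34

Expand x = 191/151 as a continued fraction with the Euclidean algorithm:
  191 = 1*151 + 40, so a_0 = 1.
  151 = 3*40 + 31, so a_1 = 3.
  40 = 1*31 + 9, so a_2 = 1.
  31 = 3*9 + 4, so a_3 = 3.
  9 = 2*4 + 1, so a_4 = 2.
  4 = 4*1 + 0, so a_5 = 4.
so x = [1; 3, 1, 3, 2, 4].
Convergents (p_i = a_i*p_{i-1} + p_{i-2}, q_i = a_i*q_{i-1} + q_{i-2} with p_{-2}=0, p_{-1}=1, q_{-2}=1, q_{-1}=0), until the denominator exceeds 37:
  i=0: a_0=1, p_0 = 1*1 + 0 = 1, q_0 = 1*0 + 1 = 1.
  i=1: a_1=3, p_1 = 3*1 + 1 = 4, q_1 = 3*1 + 0 = 3.
  i=2: a_2=1, p_2 = 1*4 + 1 = 5, q_2 = 1*3 + 1 = 4.
  i=3: a_3=3, p_3 = 3*5 + 4 = 19, q_3 = 3*4 + 3 = 15.
  i=4: a_4=2, p_4 = 2*19 + 5 = 43, q_4 = 2*15 + 4 = 34.
  i=5: a_5=4, p_5 = 4*43 + 19 = 191, q_5 = 4*34 + 15 = 151.
q_5 = 151 > 37, so the last convergent with denominator <= 37 is p_4/q_4 = 43/34.
The closest fraction with denominator <= 37 is either p_4/q_4 or the intermediate fraction (k*p_4 + p_3)/(k*q_4 + q_3) with the largest k >= 1 whose denominator stays <= 37; these approach x as k grows, and every other convergent or intermediate fraction in range is farther away.
Largest k: floor((37 - q_3)/q_4) = floor((37 - 15)/34) = 0.
Since k = 0, no intermediate fraction beyond p_4/q_4 has denominator <= 37, so the convergent 43/34 is the closest (its error is |191*34 - 43*151|/(151*34) = 1/5134).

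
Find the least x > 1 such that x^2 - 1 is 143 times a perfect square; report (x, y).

(x, y) = (12, 1)

First expand sqrt(143) as a continued fraction. With x_i = (sqrt(143) + m_i)/d_i and (m_0, d_0) = (0, 1): a_0 = floor(sqrt(143)) = 11, since 11^2 = 121 <= 143 < 144 = 12^2.
Iterate m_{i+1} = d_i*a_i - m_i, d_{i+1} = (143 - m_{i+1}^2)/d_i, a_{i+1} = floor((a_0 + m_{i+1})/d_{i+1}):
  m_1 = 1*11 - 0 = 11, d_1 = (143 - 11^2)/1 = 22/1 = 22, a_1 = floor((11 + 11)/22) = 1.
  m_2 = 22*1 - 11 = 11, d_2 = (143 - 11^2)/22 = 22/22 = 1, a_2 = floor((11 + 11)/1) = 22.
  m_3 = 1*22 - 11 = 11, d_3 = (143 - 11^2)/1 = 22/1 = 22: (m_3, d_3) = (m_1, d_1) = (11, 22), so from here the quotients repeat a_1, a_2; the period length is 2.
So sqrt(143) = [11; (1, 22)] with period length k = 2.
k is even, so the fundamental solution of x^2 - 143y^2 = 1 is (p_{k-1}, q_{k-1}) = (p_1, q_1); compute convergents through index 1.
Convergents (p_i = a_i*p_{i-1} + p_{i-2}, q_i = a_i*q_{i-1} + q_{i-2} with p_{-2}=0, p_{-1}=1, q_{-2}=1, q_{-1}=0):
  i=0: a_0=11, p_0 = 11*1 + 0 = 11, q_0 = 11*0 + 1 = 1.
  i=1: a_1=1, p_1 = 1*11 + 1 = 12, q_1 = 1*1 + 0 = 1.
Check: 12^2 - 143*1^2 = 144 - 143 = 1, so (x, y) = (12, 1) solves the equation, and by the theorem it is the least positive solution.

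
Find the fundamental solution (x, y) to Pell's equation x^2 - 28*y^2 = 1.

(x, y) = (127, 24)

First expand sqrt(28) as a continued fraction. With x_i = (sqrt(28) + m_i)/d_i and (m_0, d_0) = (0, 1): a_0 = floor(sqrt(28)) = 5, since 5^2 = 25 <= 28 < 36 = 6^2.
Iterate m_{i+1} = d_i*a_i - m_i, d_{i+1} = (28 - m_{i+1}^2)/d_i, a_{i+1} = floor((a_0 + m_{i+1})/d_{i+1}):
  m_1 = 1*5 - 0 = 5, d_1 = (28 - 5^2)/1 = 3/1 = 3, a_1 = floor((5 + 5)/3) = 3.
  m_2 = 3*3 - 5 = 4, d_2 = (28 - 4^2)/3 = 12/3 = 4, a_2 = floor((5 + 4)/4) = 2.
  m_3 = 4*2 - 4 = 4, d_3 = (28 - 4^2)/4 = 12/4 = 3, a_3 = floor((5 + 4)/3) = 3.
  m_4 = 3*3 - 4 = 5, d_4 = (28 - 5^2)/3 = 3/3 = 1, a_4 = floor((5 + 5)/1) = 10.
  m_5 = 1*10 - 5 = 5, d_5 = (28 - 5^2)/1 = 3/1 = 3: (m_5, d_5) = (m_1, d_1) = (5, 3), so from here the quotients repeat a_1, ..., a_4; the period length is 4.
So sqrt(28) = [5; (3, 2, 3, 10)] with period length k = 4.
k is even, so the fundamental solution of x^2 - 28y^2 = 1 is (p_{k-1}, q_{k-1}) = (p_3, q_3); compute convergents through index 3.
Convergents (p_i = a_i*p_{i-1} + p_{i-2}, q_i = a_i*q_{i-1} + q_{i-2} with p_{-2}=0, p_{-1}=1, q_{-2}=1, q_{-1}=0):
  i=0: a_0=5, p_0 = 5*1 + 0 = 5, q_0 = 5*0 + 1 = 1.
  i=1: a_1=3, p_1 = 3*5 + 1 = 16, q_1 = 3*1 + 0 = 3.
  i=2: a_2=2, p_2 = 2*16 + 5 = 37, q_2 = 2*3 + 1 = 7.
  i=3: a_3=3, p_3 = 3*37 + 16 = 127, q_3 = 3*7 + 3 = 24.
Check: 127^2 - 28*24^2 = 16129 - 16128 = 1, so (x, y) = (127, 24) solves the equation, and by the theorem it is the least positive solution.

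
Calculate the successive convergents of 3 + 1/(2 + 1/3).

Using the convergent recurrence p_i = a_i*p_{i-1} + p_{i-2}, q_i = a_i*q_{i-1} + q_{i-2} with p_{-2}=0, p_{-1}=1, q_{-2}=1, q_{-1}=0:
  i=0: a_0=3, p_0 = 3*1 + 0 = 3, q_0 = 3*0 + 1 = 1.
  i=1: a_1=2, p_1 = 2*3 + 1 = 7, q_1 = 2*1 + 0 = 2.
  i=2: a_2=3, p_2 = 3*7 + 3 = 24, q_2 = 3*2 + 1 = 7.

3/1, 7/2, 24/7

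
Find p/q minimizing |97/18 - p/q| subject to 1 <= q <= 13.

Expand x = 97/18 as a continued fraction with the Euclidean algorithm:
  97 = 5*18 + 7, so a_0 = 5.
  18 = 2*7 + 4, so a_1 = 2.
  7 = 1*4 + 3, so a_2 = 1.
  4 = 1*3 + 1, so a_3 = 1.
  3 = 3*1 + 0, so a_4 = 3.
so x = [5; 2, 1, 1, 3].
Convergents (p_i = a_i*p_{i-1} + p_{i-2}, q_i = a_i*q_{i-1} + q_{i-2} with p_{-2}=0, p_{-1}=1, q_{-2}=1, q_{-1}=0), until the denominator exceeds 13:
  i=0: a_0=5, p_0 = 5*1 + 0 = 5, q_0 = 5*0 + 1 = 1.
  i=1: a_1=2, p_1 = 2*5 + 1 = 11, q_1 = 2*1 + 0 = 2.
  i=2: a_2=1, p_2 = 1*11 + 5 = 16, q_2 = 1*2 + 1 = 3.
  i=3: a_3=1, p_3 = 1*16 + 11 = 27, q_3 = 1*3 + 2 = 5.
  i=4: a_4=3, p_4 = 3*27 + 16 = 97, q_4 = 3*5 + 3 = 18.
q_4 = 18 > 13, so the last convergent with denominator <= 13 is p_3/q_3 = 27/5.
The closest fraction with denominator <= 13 is either p_3/q_3 or the intermediate fraction (k*p_3 + p_2)/(k*q_3 + q_2) with the largest k >= 1 whose denominator stays <= 13; these approach x as k grows, and every other convergent or intermediate fraction in range is farther away.
Largest k: floor((13 - q_2)/q_3) = floor((13 - 3)/5) = 2.
That gives (2*27 + 16)/(2*5 + 3) = 70/13.
Compare the errors: |x - 27/5| = |97*5 - 27*18|/(18*5) = 1/90, and |x - 70/13| = |97*13 - 70*18|/(18*13) = 1/234.
Cross-multiplying, 1*90 = 90 < 234 = 1*234, so 1/234 is smaller: the intermediate fraction 70/13 is closer to x than 27/5.

70/13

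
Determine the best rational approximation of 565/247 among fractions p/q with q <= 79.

167/73

Expand x = 565/247 as a continued fraction with the Euclidean algorithm:
  565 = 2*247 + 71, so a_0 = 2.
  247 = 3*71 + 34, so a_1 = 3.
  71 = 2*34 + 3, so a_2 = 2.
  34 = 11*3 + 1, so a_3 = 11.
  3 = 3*1 + 0, so a_4 = 3.
so x = [2; 3, 2, 11, 3].
Convergents (p_i = a_i*p_{i-1} + p_{i-2}, q_i = a_i*q_{i-1} + q_{i-2} with p_{-2}=0, p_{-1}=1, q_{-2}=1, q_{-1}=0), until the denominator exceeds 79:
  i=0: a_0=2, p_0 = 2*1 + 0 = 2, q_0 = 2*0 + 1 = 1.
  i=1: a_1=3, p_1 = 3*2 + 1 = 7, q_1 = 3*1 + 0 = 3.
  i=2: a_2=2, p_2 = 2*7 + 2 = 16, q_2 = 2*3 + 1 = 7.
  i=3: a_3=11, p_3 = 11*16 + 7 = 183, q_3 = 11*7 + 3 = 80.
q_3 = 80 > 79, so the last convergent with denominator <= 79 is p_2/q_2 = 16/7.
The closest fraction with denominator <= 79 is either p_2/q_2 or the intermediate fraction (k*p_2 + p_1)/(k*q_2 + q_1) with the largest k >= 1 whose denominator stays <= 79; these approach x as k grows, and every other convergent or intermediate fraction in range is farther away.
Largest k: floor((79 - q_1)/q_2) = floor((79 - 3)/7) = 10.
That gives (10*16 + 7)/(10*7 + 3) = 167/73.
Compare the errors: |x - 16/7| = |565*7 - 16*247|/(247*7) = 3/1729, and |x - 167/73| = |565*73 - 167*247|/(247*73) = 4/18031.
Cross-multiplying, 4*1729 = 6916 < 54093 = 3*18031, so 4/18031 is smaller: the intermediate fraction 167/73 is closer to x than 16/7.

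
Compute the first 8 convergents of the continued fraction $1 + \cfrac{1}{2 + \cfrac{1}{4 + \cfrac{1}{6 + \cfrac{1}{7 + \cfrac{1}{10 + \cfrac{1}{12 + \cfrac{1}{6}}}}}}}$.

Using the convergent recurrence p_i = a_i*p_{i-1} + p_{i-2}, q_i = a_i*q_{i-1} + q_{i-2} with p_{-2}=0, p_{-1}=1, q_{-2}=1, q_{-1}=0:
  i=0: a_0=1, p_0 = 1*1 + 0 = 1, q_0 = 1*0 + 1 = 1.
  i=1: a_1=2, p_1 = 2*1 + 1 = 3, q_1 = 2*1 + 0 = 2.
  i=2: a_2=4, p_2 = 4*3 + 1 = 13, q_2 = 4*2 + 1 = 9.
  i=3: a_3=6, p_3 = 6*13 + 3 = 81, q_3 = 6*9 + 2 = 56.
  i=4: a_4=7, p_4 = 7*81 + 13 = 580, q_4 = 7*56 + 9 = 401.
  i=5: a_5=10, p_5 = 10*580 + 81 = 5881, q_5 = 10*401 + 56 = 4066.
  i=6: a_6=12, p_6 = 12*5881 + 580 = 71152, q_6 = 12*4066 + 401 = 49193.
  i=7: a_7=6, p_7 = 6*71152 + 5881 = 432793, q_7 = 6*49193 + 4066 = 299224.

1/1, 3/2, 13/9, 81/56, 580/401, 5881/4066, 71152/49193, 432793/299224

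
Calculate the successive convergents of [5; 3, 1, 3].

Using the convergent recurrence p_i = a_i*p_{i-1} + p_{i-2}, q_i = a_i*q_{i-1} + q_{i-2} with p_{-2}=0, p_{-1}=1, q_{-2}=1, q_{-1}=0:
  i=0: a_0=5, p_0 = 5*1 + 0 = 5, q_0 = 5*0 + 1 = 1.
  i=1: a_1=3, p_1 = 3*5 + 1 = 16, q_1 = 3*1 + 0 = 3.
  i=2: a_2=1, p_2 = 1*16 + 5 = 21, q_2 = 1*3 + 1 = 4.
  i=3: a_3=3, p_3 = 3*21 + 16 = 79, q_3 = 3*4 + 3 = 15.

5/1, 16/3, 21/4, 79/15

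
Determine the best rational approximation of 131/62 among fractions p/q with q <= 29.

19/9

Expand x = 131/62 as a continued fraction with the Euclidean algorithm:
  131 = 2*62 + 7, so a_0 = 2.
  62 = 8*7 + 6, so a_1 = 8.
  7 = 1*6 + 1, so a_2 = 1.
  6 = 6*1 + 0, so a_3 = 6.
so x = [2; 8, 1, 6].
Convergents (p_i = a_i*p_{i-1} + p_{i-2}, q_i = a_i*q_{i-1} + q_{i-2} with p_{-2}=0, p_{-1}=1, q_{-2}=1, q_{-1}=0), until the denominator exceeds 29:
  i=0: a_0=2, p_0 = 2*1 + 0 = 2, q_0 = 2*0 + 1 = 1.
  i=1: a_1=8, p_1 = 8*2 + 1 = 17, q_1 = 8*1 + 0 = 8.
  i=2: a_2=1, p_2 = 1*17 + 2 = 19, q_2 = 1*8 + 1 = 9.
  i=3: a_3=6, p_3 = 6*19 + 17 = 131, q_3 = 6*9 + 8 = 62.
q_3 = 62 > 29, so the last convergent with denominator <= 29 is p_2/q_2 = 19/9.
The closest fraction with denominator <= 29 is either p_2/q_2 or the intermediate fraction (k*p_2 + p_1)/(k*q_2 + q_1) with the largest k >= 1 whose denominator stays <= 29; these approach x as k grows, and every other convergent or intermediate fraction in range is farther away.
Largest k: floor((29 - q_1)/q_2) = floor((29 - 8)/9) = 2.
That gives (2*19 + 17)/(2*9 + 8) = 55/26.
Compare the errors: |x - 19/9| = |131*9 - 19*62|/(62*9) = 1/558, and |x - 55/26| = |131*26 - 55*62|/(62*26) = 4/1612.
Cross-multiplying, 1*1612 = 1612 < 2232 = 4*558, so 1/558 is smaller: the convergent 19/9 is closer to x than 55/26.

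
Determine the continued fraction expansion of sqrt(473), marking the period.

[21; (1, 2, 1, 42)]

Write x_i = (sqrt(473) + m_i)/d_i with (m_0, d_0) = (0, 1). a_0 = floor(sqrt(473)) = 21, since 21^2 = 441 <= 473 < 484 = 22^2.
Iterate m_{i+1} = d_i*a_i - m_i, d_{i+1} = (473 - m_{i+1}^2)/d_i, a_{i+1} = floor((a_0 + m_{i+1})/d_{i+1}):
  m_1 = 1*21 - 0 = 21, d_1 = (473 - 21^2)/1 = 32/1 = 32, a_1 = floor((21 + 21)/32) = 1.
  m_2 = 32*1 - 21 = 11, d_2 = (473 - 11^2)/32 = 352/32 = 11, a_2 = floor((21 + 11)/11) = 2.
  m_3 = 11*2 - 11 = 11, d_3 = (473 - 11^2)/11 = 352/11 = 32, a_3 = floor((21 + 11)/32) = 1.
  m_4 = 32*1 - 11 = 21, d_4 = (473 - 21^2)/32 = 32/32 = 1, a_4 = floor((21 + 21)/1) = 42.
  m_5 = 1*42 - 21 = 21, d_5 = (473 - 21^2)/1 = 32/1 = 32: (m_5, d_5) = (m_1, d_1) = (21, 32), so from here the quotients repeat a_1, ..., a_4; the period length is 4.
Hence the expansion of sqrt(473) is a_0 = 21 followed by the repeating block 1, 2, 1, 42 (period 4).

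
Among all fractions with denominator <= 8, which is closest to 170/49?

Expand x = 170/49 as a continued fraction with the Euclidean algorithm:
  170 = 3*49 + 23, so a_0 = 3.
  49 = 2*23 + 3, so a_1 = 2.
  23 = 7*3 + 2, so a_2 = 7.
  3 = 1*2 + 1, so a_3 = 1.
  2 = 2*1 + 0, so a_4 = 2.
so x = [3; 2, 7, 1, 2].
Convergents (p_i = a_i*p_{i-1} + p_{i-2}, q_i = a_i*q_{i-1} + q_{i-2} with p_{-2}=0, p_{-1}=1, q_{-2}=1, q_{-1}=0), until the denominator exceeds 8:
  i=0: a_0=3, p_0 = 3*1 + 0 = 3, q_0 = 3*0 + 1 = 1.
  i=1: a_1=2, p_1 = 2*3 + 1 = 7, q_1 = 2*1 + 0 = 2.
  i=2: a_2=7, p_2 = 7*7 + 3 = 52, q_2 = 7*2 + 1 = 15.
q_2 = 15 > 8, so the last convergent with denominator <= 8 is p_1/q_1 = 7/2.
The closest fraction with denominator <= 8 is either p_1/q_1 or the intermediate fraction (k*p_1 + p_0)/(k*q_1 + q_0) with the largest k >= 1 whose denominator stays <= 8; these approach x as k grows, and every other convergent or intermediate fraction in range is farther away.
Largest k: floor((8 - q_0)/q_1) = floor((8 - 1)/2) = 3.
That gives (3*7 + 3)/(3*2 + 1) = 24/7.
Compare the errors: |x - 7/2| = |170*2 - 7*49|/(49*2) = 3/98, and |x - 24/7| = |170*7 - 24*49|/(49*7) = 14/343.
Cross-multiplying, 3*343 = 1029 < 1372 = 14*98, so 3/98 is smaller: the convergent 7/2 is closer to x than 24/7.

7/2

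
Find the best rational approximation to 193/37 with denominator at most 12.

47/9

Expand x = 193/37 as a continued fraction with the Euclidean algorithm:
  193 = 5*37 + 8, so a_0 = 5.
  37 = 4*8 + 5, so a_1 = 4.
  8 = 1*5 + 3, so a_2 = 1.
  5 = 1*3 + 2, so a_3 = 1.
  3 = 1*2 + 1, so a_4 = 1.
  2 = 2*1 + 0, so a_5 = 2.
so x = [5; 4, 1, 1, 1, 2].
Convergents (p_i = a_i*p_{i-1} + p_{i-2}, q_i = a_i*q_{i-1} + q_{i-2} with p_{-2}=0, p_{-1}=1, q_{-2}=1, q_{-1}=0), until the denominator exceeds 12:
  i=0: a_0=5, p_0 = 5*1 + 0 = 5, q_0 = 5*0 + 1 = 1.
  i=1: a_1=4, p_1 = 4*5 + 1 = 21, q_1 = 4*1 + 0 = 4.
  i=2: a_2=1, p_2 = 1*21 + 5 = 26, q_2 = 1*4 + 1 = 5.
  i=3: a_3=1, p_3 = 1*26 + 21 = 47, q_3 = 1*5 + 4 = 9.
  i=4: a_4=1, p_4 = 1*47 + 26 = 73, q_4 = 1*9 + 5 = 14.
q_4 = 14 > 12, so the last convergent with denominator <= 12 is p_3/q_3 = 47/9.
The closest fraction with denominator <= 12 is either p_3/q_3 or the intermediate fraction (k*p_3 + p_2)/(k*q_3 + q_2) with the largest k >= 1 whose denominator stays <= 12; these approach x as k grows, and every other convergent or intermediate fraction in range is farther away.
Largest k: floor((12 - q_2)/q_3) = floor((12 - 5)/9) = 0.
Since k = 0, no intermediate fraction beyond p_3/q_3 has denominator <= 12, so the convergent 47/9 is the closest (its error is |193*9 - 47*37|/(37*9) = 2/333).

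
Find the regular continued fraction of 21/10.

Run the Euclidean algorithm on 21 and 10; the successive quotients are the partial quotients a_0, a_1, ... (each step inverts the fractional part left over by the previous one):
  21 = 2*10 + 1, so a_0 = 2.
  10 = 10*1 + 0, so a_1 = 10.
The remainder reaches 0 after 2 divisions, so the expansion has 2 partial quotients, read off in order.

[2; 10]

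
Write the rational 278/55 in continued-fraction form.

Run the Euclidean algorithm on 278 and 55; the successive quotients are the partial quotients a_0, a_1, ... (each step inverts the fractional part left over by the previous one):
  278 = 5*55 + 3, so a_0 = 5.
  55 = 18*3 + 1, so a_1 = 18.
  3 = 3*1 + 0, so a_2 = 3.
The remainder reaches 0 after 3 divisions, so the expansion has 3 partial quotients, read off in order.

[5; 18, 3]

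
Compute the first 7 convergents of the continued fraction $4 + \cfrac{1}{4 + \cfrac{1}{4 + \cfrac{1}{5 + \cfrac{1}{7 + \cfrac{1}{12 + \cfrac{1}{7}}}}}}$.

4/1, 17/4, 72/17, 377/89, 2711/640, 32909/7769, 233074/55023

Using the convergent recurrence p_i = a_i*p_{i-1} + p_{i-2}, q_i = a_i*q_{i-1} + q_{i-2} with p_{-2}=0, p_{-1}=1, q_{-2}=1, q_{-1}=0:
  i=0: a_0=4, p_0 = 4*1 + 0 = 4, q_0 = 4*0 + 1 = 1.
  i=1: a_1=4, p_1 = 4*4 + 1 = 17, q_1 = 4*1 + 0 = 4.
  i=2: a_2=4, p_2 = 4*17 + 4 = 72, q_2 = 4*4 + 1 = 17.
  i=3: a_3=5, p_3 = 5*72 + 17 = 377, q_3 = 5*17 + 4 = 89.
  i=4: a_4=7, p_4 = 7*377 + 72 = 2711, q_4 = 7*89 + 17 = 640.
  i=5: a_5=12, p_5 = 12*2711 + 377 = 32909, q_5 = 12*640 + 89 = 7769.
  i=6: a_6=7, p_6 = 7*32909 + 2711 = 233074, q_6 = 7*7769 + 640 = 55023.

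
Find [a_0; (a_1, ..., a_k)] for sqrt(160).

[12; (1, 1, 1, 5, 1, 1, 1, 24)]

Write x_i = (sqrt(160) + m_i)/d_i with (m_0, d_0) = (0, 1). a_0 = floor(sqrt(160)) = 12, since 12^2 = 144 <= 160 < 169 = 13^2.
Iterate m_{i+1} = d_i*a_i - m_i, d_{i+1} = (160 - m_{i+1}^2)/d_i, a_{i+1} = floor((a_0 + m_{i+1})/d_{i+1}):
  m_1 = 1*12 - 0 = 12, d_1 = (160 - 12^2)/1 = 16/1 = 16, a_1 = floor((12 + 12)/16) = 1.
  m_2 = 16*1 - 12 = 4, d_2 = (160 - 4^2)/16 = 144/16 = 9, a_2 = floor((12 + 4)/9) = 1.
  m_3 = 9*1 - 4 = 5, d_3 = (160 - 5^2)/9 = 135/9 = 15, a_3 = floor((12 + 5)/15) = 1.
  m_4 = 15*1 - 5 = 10, d_4 = (160 - 10^2)/15 = 60/15 = 4, a_4 = floor((12 + 10)/4) = 5.
  m_5 = 4*5 - 10 = 10, d_5 = (160 - 10^2)/4 = 60/4 = 15, a_5 = floor((12 + 10)/15) = 1.
  m_6 = 15*1 - 10 = 5, d_6 = (160 - 5^2)/15 = 135/15 = 9, a_6 = floor((12 + 5)/9) = 1.
  m_7 = 9*1 - 5 = 4, d_7 = (160 - 4^2)/9 = 144/9 = 16, a_7 = floor((12 + 4)/16) = 1.
  m_8 = 16*1 - 4 = 12, d_8 = (160 - 12^2)/16 = 16/16 = 1, a_8 = floor((12 + 12)/1) = 24.
  m_9 = 1*24 - 12 = 12, d_9 = (160 - 12^2)/1 = 16/1 = 16: (m_9, d_9) = (m_1, d_1) = (12, 16), so from here the quotients repeat a_1, ..., a_8; the period length is 8.
Hence the expansion of sqrt(160) is a_0 = 12 followed by the repeating block 1, 1, 1, 5, 1, 1, 1, 24 (period 8).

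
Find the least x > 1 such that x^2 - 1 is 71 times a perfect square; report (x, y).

First expand sqrt(71) as a continued fraction. With x_i = (sqrt(71) + m_i)/d_i and (m_0, d_0) = (0, 1): a_0 = floor(sqrt(71)) = 8, since 8^2 = 64 <= 71 < 81 = 9^2.
Iterate m_{i+1} = d_i*a_i - m_i, d_{i+1} = (71 - m_{i+1}^2)/d_i, a_{i+1} = floor((a_0 + m_{i+1})/d_{i+1}):
  m_1 = 1*8 - 0 = 8, d_1 = (71 - 8^2)/1 = 7/1 = 7, a_1 = floor((8 + 8)/7) = 2.
  m_2 = 7*2 - 8 = 6, d_2 = (71 - 6^2)/7 = 35/7 = 5, a_2 = floor((8 + 6)/5) = 2.
  m_3 = 5*2 - 6 = 4, d_3 = (71 - 4^2)/5 = 55/5 = 11, a_3 = floor((8 + 4)/11) = 1.
  m_4 = 11*1 - 4 = 7, d_4 = (71 - 7^2)/11 = 22/11 = 2, a_4 = floor((8 + 7)/2) = 7.
  m_5 = 2*7 - 7 = 7, d_5 = (71 - 7^2)/2 = 22/2 = 11, a_5 = floor((8 + 7)/11) = 1.
  m_6 = 11*1 - 7 = 4, d_6 = (71 - 4^2)/11 = 55/11 = 5, a_6 = floor((8 + 4)/5) = 2.
  m_7 = 5*2 - 4 = 6, d_7 = (71 - 6^2)/5 = 35/5 = 7, a_7 = floor((8 + 6)/7) = 2.
  m_8 = 7*2 - 6 = 8, d_8 = (71 - 8^2)/7 = 7/7 = 1, a_8 = floor((8 + 8)/1) = 16.
  m_9 = 1*16 - 8 = 8, d_9 = (71 - 8^2)/1 = 7/1 = 7: (m_9, d_9) = (m_1, d_1) = (8, 7), so from here the quotients repeat a_1, ..., a_8; the period length is 8.
So sqrt(71) = [8; (2, 2, 1, 7, 1, 2, 2, 16)] with period length k = 8.
k is even, so the fundamental solution of x^2 - 71y^2 = 1 is (p_{k-1}, q_{k-1}) = (p_7, q_7); compute convergents through index 7.
Convergents (p_i = a_i*p_{i-1} + p_{i-2}, q_i = a_i*q_{i-1} + q_{i-2} with p_{-2}=0, p_{-1}=1, q_{-2}=1, q_{-1}=0):
  i=0: a_0=8, p_0 = 8*1 + 0 = 8, q_0 = 8*0 + 1 = 1.
  i=1: a_1=2, p_1 = 2*8 + 1 = 17, q_1 = 2*1 + 0 = 2.
  i=2: a_2=2, p_2 = 2*17 + 8 = 42, q_2 = 2*2 + 1 = 5.
  i=3: a_3=1, p_3 = 1*42 + 17 = 59, q_3 = 1*5 + 2 = 7.
  i=4: a_4=7, p_4 = 7*59 + 42 = 455, q_4 = 7*7 + 5 = 54.
  i=5: a_5=1, p_5 = 1*455 + 59 = 514, q_5 = 1*54 + 7 = 61.
  i=6: a_6=2, p_6 = 2*514 + 455 = 1483, q_6 = 2*61 + 54 = 176.
  i=7: a_7=2, p_7 = 2*1483 + 514 = 3480, q_7 = 2*176 + 61 = 413.
Check: 3480^2 - 71*413^2 = 12110400 - 12110399 = 1, so (x, y) = (3480, 413) solves the equation, and by the theorem it is the least positive solution.

(x, y) = (3480, 413)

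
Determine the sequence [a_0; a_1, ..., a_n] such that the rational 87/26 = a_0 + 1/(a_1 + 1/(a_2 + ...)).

[3; 2, 1, 8]

Run the Euclidean algorithm on 87 and 26; the successive quotients are the partial quotients a_0, a_1, ... (each step inverts the fractional part left over by the previous one):
  87 = 3*26 + 9, so a_0 = 3.
  26 = 2*9 + 8, so a_1 = 2.
  9 = 1*8 + 1, so a_2 = 1.
  8 = 8*1 + 0, so a_3 = 8.
The remainder reaches 0 after 4 divisions, so the expansion has 4 partial quotients, read off in order.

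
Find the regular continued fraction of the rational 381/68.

[5; 1, 1, 1, 1, 13]

Run the Euclidean algorithm on 381 and 68; the successive quotients are the partial quotients a_0, a_1, ... (each step inverts the fractional part left over by the previous one):
  381 = 5*68 + 41, so a_0 = 5.
  68 = 1*41 + 27, so a_1 = 1.
  41 = 1*27 + 14, so a_2 = 1.
  27 = 1*14 + 13, so a_3 = 1.
  14 = 1*13 + 1, so a_4 = 1.
  13 = 13*1 + 0, so a_5 = 13.
The remainder reaches 0 after 6 divisions, so the expansion has 6 partial quotients, read off in order.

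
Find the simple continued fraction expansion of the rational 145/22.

Run the Euclidean algorithm on 145 and 22; the successive quotients are the partial quotients a_0, a_1, ... (each step inverts the fractional part left over by the previous one):
  145 = 6*22 + 13, so a_0 = 6.
  22 = 1*13 + 9, so a_1 = 1.
  13 = 1*9 + 4, so a_2 = 1.
  9 = 2*4 + 1, so a_3 = 2.
  4 = 4*1 + 0, so a_4 = 4.
The remainder reaches 0 after 5 divisions, so the expansion has 5 partial quotients, read off in order.

[6; 1, 1, 2, 4]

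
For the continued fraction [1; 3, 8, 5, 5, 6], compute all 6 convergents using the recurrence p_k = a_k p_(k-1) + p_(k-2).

1/1, 4/3, 33/25, 169/128, 878/665, 5437/4118

Using the convergent recurrence p_i = a_i*p_{i-1} + p_{i-2}, q_i = a_i*q_{i-1} + q_{i-2} with p_{-2}=0, p_{-1}=1, q_{-2}=1, q_{-1}=0:
  i=0: a_0=1, p_0 = 1*1 + 0 = 1, q_0 = 1*0 + 1 = 1.
  i=1: a_1=3, p_1 = 3*1 + 1 = 4, q_1 = 3*1 + 0 = 3.
  i=2: a_2=8, p_2 = 8*4 + 1 = 33, q_2 = 8*3 + 1 = 25.
  i=3: a_3=5, p_3 = 5*33 + 4 = 169, q_3 = 5*25 + 3 = 128.
  i=4: a_4=5, p_4 = 5*169 + 33 = 878, q_4 = 5*128 + 25 = 665.
  i=5: a_5=6, p_5 = 6*878 + 169 = 5437, q_5 = 6*665 + 128 = 4118.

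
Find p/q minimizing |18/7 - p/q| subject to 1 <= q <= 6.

Expand x = 18/7 as a continued fraction with the Euclidean algorithm:
  18 = 2*7 + 4, so a_0 = 2.
  7 = 1*4 + 3, so a_1 = 1.
  4 = 1*3 + 1, so a_2 = 1.
  3 = 3*1 + 0, so a_3 = 3.
so x = [2; 1, 1, 3].
Convergents (p_i = a_i*p_{i-1} + p_{i-2}, q_i = a_i*q_{i-1} + q_{i-2} with p_{-2}=0, p_{-1}=1, q_{-2}=1, q_{-1}=0), until the denominator exceeds 6:
  i=0: a_0=2, p_0 = 2*1 + 0 = 2, q_0 = 2*0 + 1 = 1.
  i=1: a_1=1, p_1 = 1*2 + 1 = 3, q_1 = 1*1 + 0 = 1.
  i=2: a_2=1, p_2 = 1*3 + 2 = 5, q_2 = 1*1 + 1 = 2.
  i=3: a_3=3, p_3 = 3*5 + 3 = 18, q_3 = 3*2 + 1 = 7.
q_3 = 7 > 6, so the last convergent with denominator <= 6 is p_2/q_2 = 5/2.
The closest fraction with denominator <= 6 is either p_2/q_2 or the intermediate fraction (k*p_2 + p_1)/(k*q_2 + q_1) with the largest k >= 1 whose denominator stays <= 6; these approach x as k grows, and every other convergent or intermediate fraction in range is farther away.
Largest k: floor((6 - q_1)/q_2) = floor((6 - 1)/2) = 2.
That gives (2*5 + 3)/(2*2 + 1) = 13/5.
Compare the errors: |x - 5/2| = |18*2 - 5*7|/(7*2) = 1/14, and |x - 13/5| = |18*5 - 13*7|/(7*5) = 1/35.
Cross-multiplying, 1*14 = 14 < 35 = 1*35, so 1/35 is smaller: the intermediate fraction 13/5 is closer to x than 5/2.

13/5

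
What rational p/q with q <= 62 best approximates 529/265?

2/1

Expand x = 529/265 as a continued fraction with the Euclidean algorithm:
  529 = 1*265 + 264, so a_0 = 1.
  265 = 1*264 + 1, so a_1 = 1.
  264 = 264*1 + 0, so a_2 = 264.
so x = [1; 1, 264].
Convergents (p_i = a_i*p_{i-1} + p_{i-2}, q_i = a_i*q_{i-1} + q_{i-2} with p_{-2}=0, p_{-1}=1, q_{-2}=1, q_{-1}=0), until the denominator exceeds 62:
  i=0: a_0=1, p_0 = 1*1 + 0 = 1, q_0 = 1*0 + 1 = 1.
  i=1: a_1=1, p_1 = 1*1 + 1 = 2, q_1 = 1*1 + 0 = 1.
  i=2: a_2=264, p_2 = 264*2 + 1 = 529, q_2 = 264*1 + 1 = 265.
q_2 = 265 > 62, so the last convergent with denominator <= 62 is p_1/q_1 = 2/1.
The closest fraction with denominator <= 62 is either p_1/q_1 or the intermediate fraction (k*p_1 + p_0)/(k*q_1 + q_0) with the largest k >= 1 whose denominator stays <= 62; these approach x as k grows, and every other convergent or intermediate fraction in range is farther away.
Largest k: floor((62 - q_0)/q_1) = floor((62 - 1)/1) = 61.
That gives (61*2 + 1)/(61*1 + 1) = 123/62.
Compare the errors: |x - 2/1| = |529*1 - 2*265|/(265*1) = 1/265, and |x - 123/62| = |529*62 - 123*265|/(265*62) = 203/16430.
Cross-multiplying, 1*16430 = 16430 < 53795 = 203*265, so 1/265 is smaller: the convergent 2/1 is closer to x than 123/62.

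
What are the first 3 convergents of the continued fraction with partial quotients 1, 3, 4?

Using the convergent recurrence p_i = a_i*p_{i-1} + p_{i-2}, q_i = a_i*q_{i-1} + q_{i-2} with p_{-2}=0, p_{-1}=1, q_{-2}=1, q_{-1}=0:
  i=0: a_0=1, p_0 = 1*1 + 0 = 1, q_0 = 1*0 + 1 = 1.
  i=1: a_1=3, p_1 = 3*1 + 1 = 4, q_1 = 3*1 + 0 = 3.
  i=2: a_2=4, p_2 = 4*4 + 1 = 17, q_2 = 4*3 + 1 = 13.

1/1, 4/3, 17/13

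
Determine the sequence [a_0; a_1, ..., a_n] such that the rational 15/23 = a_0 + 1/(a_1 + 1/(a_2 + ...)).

Run the Euclidean algorithm on 15 and 23; the successive quotients are the partial quotients a_0, a_1, ... (each step inverts the fractional part left over by the previous one):
  15 = 0*23 + 15, so a_0 = 0.
  23 = 1*15 + 8, so a_1 = 1.
  15 = 1*8 + 7, so a_2 = 1.
  8 = 1*7 + 1, so a_3 = 1.
  7 = 7*1 + 0, so a_4 = 7.
The remainder reaches 0 after 5 divisions, so the expansion has 5 partial quotients, read off in order.

[0; 1, 1, 1, 7]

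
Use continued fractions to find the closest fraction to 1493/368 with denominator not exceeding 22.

73/18

Expand x = 1493/368 as a continued fraction with the Euclidean algorithm:
  1493 = 4*368 + 21, so a_0 = 4.
  368 = 17*21 + 11, so a_1 = 17.
  21 = 1*11 + 10, so a_2 = 1.
  11 = 1*10 + 1, so a_3 = 1.
  10 = 10*1 + 0, so a_4 = 10.
so x = [4; 17, 1, 1, 10].
Convergents (p_i = a_i*p_{i-1} + p_{i-2}, q_i = a_i*q_{i-1} + q_{i-2} with p_{-2}=0, p_{-1}=1, q_{-2}=1, q_{-1}=0), until the denominator exceeds 22:
  i=0: a_0=4, p_0 = 4*1 + 0 = 4, q_0 = 4*0 + 1 = 1.
  i=1: a_1=17, p_1 = 17*4 + 1 = 69, q_1 = 17*1 + 0 = 17.
  i=2: a_2=1, p_2 = 1*69 + 4 = 73, q_2 = 1*17 + 1 = 18.
  i=3: a_3=1, p_3 = 1*73 + 69 = 142, q_3 = 1*18 + 17 = 35.
q_3 = 35 > 22, so the last convergent with denominator <= 22 is p_2/q_2 = 73/18.
The closest fraction with denominator <= 22 is either p_2/q_2 or the intermediate fraction (k*p_2 + p_1)/(k*q_2 + q_1) with the largest k >= 1 whose denominator stays <= 22; these approach x as k grows, and every other convergent or intermediate fraction in range is farther away.
Largest k: floor((22 - q_1)/q_2) = floor((22 - 17)/18) = 0.
Since k = 0, no intermediate fraction beyond p_2/q_2 has denominator <= 22, so the convergent 73/18 is the closest (its error is |1493*18 - 73*368|/(368*18) = 10/6624).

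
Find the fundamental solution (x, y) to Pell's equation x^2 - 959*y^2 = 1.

(x, y) = (960, 31)

First expand sqrt(959) as a continued fraction. With x_i = (sqrt(959) + m_i)/d_i and (m_0, d_0) = (0, 1): a_0 = floor(sqrt(959)) = 30, since 30^2 = 900 <= 959 < 961 = 31^2.
Iterate m_{i+1} = d_i*a_i - m_i, d_{i+1} = (959 - m_{i+1}^2)/d_i, a_{i+1} = floor((a_0 + m_{i+1})/d_{i+1}):
  m_1 = 1*30 - 0 = 30, d_1 = (959 - 30^2)/1 = 59/1 = 59, a_1 = floor((30 + 30)/59) = 1.
  m_2 = 59*1 - 30 = 29, d_2 = (959 - 29^2)/59 = 118/59 = 2, a_2 = floor((30 + 29)/2) = 29.
  m_3 = 2*29 - 29 = 29, d_3 = (959 - 29^2)/2 = 118/2 = 59, a_3 = floor((30 + 29)/59) = 1.
  m_4 = 59*1 - 29 = 30, d_4 = (959 - 30^2)/59 = 59/59 = 1, a_4 = floor((30 + 30)/1) = 60.
  m_5 = 1*60 - 30 = 30, d_5 = (959 - 30^2)/1 = 59/1 = 59: (m_5, d_5) = (m_1, d_1) = (30, 59), so from here the quotients repeat a_1, ..., a_4; the period length is 4.
So sqrt(959) = [30; (1, 29, 1, 60)] with period length k = 4.
k is even, so the fundamental solution of x^2 - 959y^2 = 1 is (p_{k-1}, q_{k-1}) = (p_3, q_3); compute convergents through index 3.
Convergents (p_i = a_i*p_{i-1} + p_{i-2}, q_i = a_i*q_{i-1} + q_{i-2} with p_{-2}=0, p_{-1}=1, q_{-2}=1, q_{-1}=0):
  i=0: a_0=30, p_0 = 30*1 + 0 = 30, q_0 = 30*0 + 1 = 1.
  i=1: a_1=1, p_1 = 1*30 + 1 = 31, q_1 = 1*1 + 0 = 1.
  i=2: a_2=29, p_2 = 29*31 + 30 = 929, q_2 = 29*1 + 1 = 30.
  i=3: a_3=1, p_3 = 1*929 + 31 = 960, q_3 = 1*30 + 1 = 31.
Check: 960^2 - 959*31^2 = 921600 - 921599 = 1, so (x, y) = (960, 31) solves the equation, and by the theorem it is the least positive solution.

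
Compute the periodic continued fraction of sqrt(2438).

[49; (2, 1, 1, 1, 13, 2, 13, 1, 1, 1, 2, 98)]

Write x_i = (sqrt(2438) + m_i)/d_i with (m_0, d_0) = (0, 1). a_0 = floor(sqrt(2438)) = 49, since 49^2 = 2401 <= 2438 < 2500 = 50^2.
Iterate m_{i+1} = d_i*a_i - m_i, d_{i+1} = (2438 - m_{i+1}^2)/d_i, a_{i+1} = floor((a_0 + m_{i+1})/d_{i+1}):
  m_1 = 1*49 - 0 = 49, d_1 = (2438 - 49^2)/1 = 37/1 = 37, a_1 = floor((49 + 49)/37) = 2.
  m_2 = 37*2 - 49 = 25, d_2 = (2438 - 25^2)/37 = 1813/37 = 49, a_2 = floor((49 + 25)/49) = 1.
  m_3 = 49*1 - 25 = 24, d_3 = (2438 - 24^2)/49 = 1862/49 = 38, a_3 = floor((49 + 24)/38) = 1.
  m_4 = 38*1 - 24 = 14, d_4 = (2438 - 14^2)/38 = 2242/38 = 59, a_4 = floor((49 + 14)/59) = 1.
  m_5 = 59*1 - 14 = 45, d_5 = (2438 - 45^2)/59 = 413/59 = 7, a_5 = floor((49 + 45)/7) = 13.
  m_6 = 7*13 - 45 = 46, d_6 = (2438 - 46^2)/7 = 322/7 = 46, a_6 = floor((49 + 46)/46) = 2.
  m_7 = 46*2 - 46 = 46, d_7 = (2438 - 46^2)/46 = 322/46 = 7, a_7 = floor((49 + 46)/7) = 13.
  m_8 = 7*13 - 46 = 45, d_8 = (2438 - 45^2)/7 = 413/7 = 59, a_8 = floor((49 + 45)/59) = 1.
  m_9 = 59*1 - 45 = 14, d_9 = (2438 - 14^2)/59 = 2242/59 = 38, a_9 = floor((49 + 14)/38) = 1.
  m_10 = 38*1 - 14 = 24, d_10 = (2438 - 24^2)/38 = 1862/38 = 49, a_10 = floor((49 + 24)/49) = 1.
  m_11 = 49*1 - 24 = 25, d_11 = (2438 - 25^2)/49 = 1813/49 = 37, a_11 = floor((49 + 25)/37) = 2.
  m_12 = 37*2 - 25 = 49, d_12 = (2438 - 49^2)/37 = 37/37 = 1, a_12 = floor((49 + 49)/1) = 98.
  m_13 = 1*98 - 49 = 49, d_13 = (2438 - 49^2)/1 = 37/1 = 37: (m_13, d_13) = (m_1, d_1) = (49, 37), so from here the quotients repeat a_1, ..., a_12; the period length is 12.
Hence the expansion of sqrt(2438) is a_0 = 49 followed by the repeating block 2, 1, 1, 1, 13, 2, 13, 1, 1, 1, 2, 98 (period 12).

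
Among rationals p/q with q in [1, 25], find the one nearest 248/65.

42/11

Expand x = 248/65 as a continued fraction with the Euclidean algorithm:
  248 = 3*65 + 53, so a_0 = 3.
  65 = 1*53 + 12, so a_1 = 1.
  53 = 4*12 + 5, so a_2 = 4.
  12 = 2*5 + 2, so a_3 = 2.
  5 = 2*2 + 1, so a_4 = 2.
  2 = 2*1 + 0, so a_5 = 2.
so x = [3; 1, 4, 2, 2, 2].
Convergents (p_i = a_i*p_{i-1} + p_{i-2}, q_i = a_i*q_{i-1} + q_{i-2} with p_{-2}=0, p_{-1}=1, q_{-2}=1, q_{-1}=0), until the denominator exceeds 25:
  i=0: a_0=3, p_0 = 3*1 + 0 = 3, q_0 = 3*0 + 1 = 1.
  i=1: a_1=1, p_1 = 1*3 + 1 = 4, q_1 = 1*1 + 0 = 1.
  i=2: a_2=4, p_2 = 4*4 + 3 = 19, q_2 = 4*1 + 1 = 5.
  i=3: a_3=2, p_3 = 2*19 + 4 = 42, q_3 = 2*5 + 1 = 11.
  i=4: a_4=2, p_4 = 2*42 + 19 = 103, q_4 = 2*11 + 5 = 27.
q_4 = 27 > 25, so the last convergent with denominator <= 25 is p_3/q_3 = 42/11.
The closest fraction with denominator <= 25 is either p_3/q_3 or the intermediate fraction (k*p_3 + p_2)/(k*q_3 + q_2) with the largest k >= 1 whose denominator stays <= 25; these approach x as k grows, and every other convergent or intermediate fraction in range is farther away.
Largest k: floor((25 - q_2)/q_3) = floor((25 - 5)/11) = 1.
That gives (1*42 + 19)/(1*11 + 5) = 61/16.
Compare the errors: |x - 42/11| = |248*11 - 42*65|/(65*11) = 2/715, and |x - 61/16| = |248*16 - 61*65|/(65*16) = 3/1040.
Cross-multiplying, 2*1040 = 2080 < 2145 = 3*715, so 2/715 is smaller: the convergent 42/11 is closer to x than 61/16.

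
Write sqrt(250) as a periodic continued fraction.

[15; (1, 4, 3, 3, 4, 1, 30)]

Write x_i = (sqrt(250) + m_i)/d_i with (m_0, d_0) = (0, 1). a_0 = floor(sqrt(250)) = 15, since 15^2 = 225 <= 250 < 256 = 16^2.
Iterate m_{i+1} = d_i*a_i - m_i, d_{i+1} = (250 - m_{i+1}^2)/d_i, a_{i+1} = floor((a_0 + m_{i+1})/d_{i+1}):
  m_1 = 1*15 - 0 = 15, d_1 = (250 - 15^2)/1 = 25/1 = 25, a_1 = floor((15 + 15)/25) = 1.
  m_2 = 25*1 - 15 = 10, d_2 = (250 - 10^2)/25 = 150/25 = 6, a_2 = floor((15 + 10)/6) = 4.
  m_3 = 6*4 - 10 = 14, d_3 = (250 - 14^2)/6 = 54/6 = 9, a_3 = floor((15 + 14)/9) = 3.
  m_4 = 9*3 - 14 = 13, d_4 = (250 - 13^2)/9 = 81/9 = 9, a_4 = floor((15 + 13)/9) = 3.
  m_5 = 9*3 - 13 = 14, d_5 = (250 - 14^2)/9 = 54/9 = 6, a_5 = floor((15 + 14)/6) = 4.
  m_6 = 6*4 - 14 = 10, d_6 = (250 - 10^2)/6 = 150/6 = 25, a_6 = floor((15 + 10)/25) = 1.
  m_7 = 25*1 - 10 = 15, d_7 = (250 - 15^2)/25 = 25/25 = 1, a_7 = floor((15 + 15)/1) = 30.
  m_8 = 1*30 - 15 = 15, d_8 = (250 - 15^2)/1 = 25/1 = 25: (m_8, d_8) = (m_1, d_1) = (15, 25), so from here the quotients repeat a_1, ..., a_7; the period length is 7.
Hence the expansion of sqrt(250) is a_0 = 15 followed by the repeating block 1, 4, 3, 3, 4, 1, 30 (period 7).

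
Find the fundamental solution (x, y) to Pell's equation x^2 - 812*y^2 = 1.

(x, y) = (57, 2)

First expand sqrt(812) as a continued fraction. With x_i = (sqrt(812) + m_i)/d_i and (m_0, d_0) = (0, 1): a_0 = floor(sqrt(812)) = 28, since 28^2 = 784 <= 812 < 841 = 29^2.
Iterate m_{i+1} = d_i*a_i - m_i, d_{i+1} = (812 - m_{i+1}^2)/d_i, a_{i+1} = floor((a_0 + m_{i+1})/d_{i+1}):
  m_1 = 1*28 - 0 = 28, d_1 = (812 - 28^2)/1 = 28/1 = 28, a_1 = floor((28 + 28)/28) = 2.
  m_2 = 28*2 - 28 = 28, d_2 = (812 - 28^2)/28 = 28/28 = 1, a_2 = floor((28 + 28)/1) = 56.
  m_3 = 1*56 - 28 = 28, d_3 = (812 - 28^2)/1 = 28/1 = 28: (m_3, d_3) = (m_1, d_1) = (28, 28), so from here the quotients repeat a_1, a_2; the period length is 2.
So sqrt(812) = [28; (2, 56)] with period length k = 2.
k is even, so the fundamental solution of x^2 - 812y^2 = 1 is (p_{k-1}, q_{k-1}) = (p_1, q_1); compute convergents through index 1.
Convergents (p_i = a_i*p_{i-1} + p_{i-2}, q_i = a_i*q_{i-1} + q_{i-2} with p_{-2}=0, p_{-1}=1, q_{-2}=1, q_{-1}=0):
  i=0: a_0=28, p_0 = 28*1 + 0 = 28, q_0 = 28*0 + 1 = 1.
  i=1: a_1=2, p_1 = 2*28 + 1 = 57, q_1 = 2*1 + 0 = 2.
Check: 57^2 - 812*2^2 = 3249 - 3248 = 1, so (x, y) = (57, 2) solves the equation, and by the theorem it is the least positive solution.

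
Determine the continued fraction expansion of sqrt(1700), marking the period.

[41; (4, 3, 20, 3, 4, 82)]

Write x_i = (sqrt(1700) + m_i)/d_i with (m_0, d_0) = (0, 1). a_0 = floor(sqrt(1700)) = 41, since 41^2 = 1681 <= 1700 < 1764 = 42^2.
Iterate m_{i+1} = d_i*a_i - m_i, d_{i+1} = (1700 - m_{i+1}^2)/d_i, a_{i+1} = floor((a_0 + m_{i+1})/d_{i+1}):
  m_1 = 1*41 - 0 = 41, d_1 = (1700 - 41^2)/1 = 19/1 = 19, a_1 = floor((41 + 41)/19) = 4.
  m_2 = 19*4 - 41 = 35, d_2 = (1700 - 35^2)/19 = 475/19 = 25, a_2 = floor((41 + 35)/25) = 3.
  m_3 = 25*3 - 35 = 40, d_3 = (1700 - 40^2)/25 = 100/25 = 4, a_3 = floor((41 + 40)/4) = 20.
  m_4 = 4*20 - 40 = 40, d_4 = (1700 - 40^2)/4 = 100/4 = 25, a_4 = floor((41 + 40)/25) = 3.
  m_5 = 25*3 - 40 = 35, d_5 = (1700 - 35^2)/25 = 475/25 = 19, a_5 = floor((41 + 35)/19) = 4.
  m_6 = 19*4 - 35 = 41, d_6 = (1700 - 41^2)/19 = 19/19 = 1, a_6 = floor((41 + 41)/1) = 82.
  m_7 = 1*82 - 41 = 41, d_7 = (1700 - 41^2)/1 = 19/1 = 19: (m_7, d_7) = (m_1, d_1) = (41, 19), so from here the quotients repeat a_1, ..., a_6; the period length is 6.
Hence the expansion of sqrt(1700) is a_0 = 41 followed by the repeating block 4, 3, 20, 3, 4, 82 (period 6).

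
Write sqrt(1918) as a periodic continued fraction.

Write x_i = (sqrt(1918) + m_i)/d_i with (m_0, d_0) = (0, 1). a_0 = floor(sqrt(1918)) = 43, since 43^2 = 1849 <= 1918 < 1936 = 44^2.
Iterate m_{i+1} = d_i*a_i - m_i, d_{i+1} = (1918 - m_{i+1}^2)/d_i, a_{i+1} = floor((a_0 + m_{i+1})/d_{i+1}):
  m_1 = 1*43 - 0 = 43, d_1 = (1918 - 43^2)/1 = 69/1 = 69, a_1 = floor((43 + 43)/69) = 1.
  m_2 = 69*1 - 43 = 26, d_2 = (1918 - 26^2)/69 = 1242/69 = 18, a_2 = floor((43 + 26)/18) = 3.
  m_3 = 18*3 - 26 = 28, d_3 = (1918 - 28^2)/18 = 1134/18 = 63, a_3 = floor((43 + 28)/63) = 1.
  m_4 = 63*1 - 28 = 35, d_4 = (1918 - 35^2)/63 = 693/63 = 11, a_4 = floor((43 + 35)/11) = 7.
  m_5 = 11*7 - 35 = 42, d_5 = (1918 - 42^2)/11 = 154/11 = 14, a_5 = floor((43 + 42)/14) = 6.
  m_6 = 14*6 - 42 = 42, d_6 = (1918 - 42^2)/14 = 154/14 = 11, a_6 = floor((43 + 42)/11) = 7.
  m_7 = 11*7 - 42 = 35, d_7 = (1918 - 35^2)/11 = 693/11 = 63, a_7 = floor((43 + 35)/63) = 1.
  m_8 = 63*1 - 35 = 28, d_8 = (1918 - 28^2)/63 = 1134/63 = 18, a_8 = floor((43 + 28)/18) = 3.
  m_9 = 18*3 - 28 = 26, d_9 = (1918 - 26^2)/18 = 1242/18 = 69, a_9 = floor((43 + 26)/69) = 1.
  m_10 = 69*1 - 26 = 43, d_10 = (1918 - 43^2)/69 = 69/69 = 1, a_10 = floor((43 + 43)/1) = 86.
  m_11 = 1*86 - 43 = 43, d_11 = (1918 - 43^2)/1 = 69/1 = 69: (m_11, d_11) = (m_1, d_1) = (43, 69), so from here the quotients repeat a_1, ..., a_10; the period length is 10.
Hence the expansion of sqrt(1918) is a_0 = 43 followed by the repeating block 1, 3, 1, 7, 6, 7, 1, 3, 1, 86 (period 10).

[43; (1, 3, 1, 7, 6, 7, 1, 3, 1, 86)]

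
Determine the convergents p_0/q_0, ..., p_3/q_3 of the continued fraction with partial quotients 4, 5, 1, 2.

Using the convergent recurrence p_i = a_i*p_{i-1} + p_{i-2}, q_i = a_i*q_{i-1} + q_{i-2} with p_{-2}=0, p_{-1}=1, q_{-2}=1, q_{-1}=0:
  i=0: a_0=4, p_0 = 4*1 + 0 = 4, q_0 = 4*0 + 1 = 1.
  i=1: a_1=5, p_1 = 5*4 + 1 = 21, q_1 = 5*1 + 0 = 5.
  i=2: a_2=1, p_2 = 1*21 + 4 = 25, q_2 = 1*5 + 1 = 6.
  i=3: a_3=2, p_3 = 2*25 + 21 = 71, q_3 = 2*6 + 5 = 17.

4/1, 21/5, 25/6, 71/17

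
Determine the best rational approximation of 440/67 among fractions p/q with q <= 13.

46/7

Expand x = 440/67 as a continued fraction with the Euclidean algorithm:
  440 = 6*67 + 38, so a_0 = 6.
  67 = 1*38 + 29, so a_1 = 1.
  38 = 1*29 + 9, so a_2 = 1.
  29 = 3*9 + 2, so a_3 = 3.
  9 = 4*2 + 1, so a_4 = 4.
  2 = 2*1 + 0, so a_5 = 2.
so x = [6; 1, 1, 3, 4, 2].
Convergents (p_i = a_i*p_{i-1} + p_{i-2}, q_i = a_i*q_{i-1} + q_{i-2} with p_{-2}=0, p_{-1}=1, q_{-2}=1, q_{-1}=0), until the denominator exceeds 13:
  i=0: a_0=6, p_0 = 6*1 + 0 = 6, q_0 = 6*0 + 1 = 1.
  i=1: a_1=1, p_1 = 1*6 + 1 = 7, q_1 = 1*1 + 0 = 1.
  i=2: a_2=1, p_2 = 1*7 + 6 = 13, q_2 = 1*1 + 1 = 2.
  i=3: a_3=3, p_3 = 3*13 + 7 = 46, q_3 = 3*2 + 1 = 7.
  i=4: a_4=4, p_4 = 4*46 + 13 = 197, q_4 = 4*7 + 2 = 30.
q_4 = 30 > 13, so the last convergent with denominator <= 13 is p_3/q_3 = 46/7.
The closest fraction with denominator <= 13 is either p_3/q_3 or the intermediate fraction (k*p_3 + p_2)/(k*q_3 + q_2) with the largest k >= 1 whose denominator stays <= 13; these approach x as k grows, and every other convergent or intermediate fraction in range is farther away.
Largest k: floor((13 - q_2)/q_3) = floor((13 - 2)/7) = 1.
That gives (1*46 + 13)/(1*7 + 2) = 59/9.
Compare the errors: |x - 46/7| = |440*7 - 46*67|/(67*7) = 2/469, and |x - 59/9| = |440*9 - 59*67|/(67*9) = 7/603.
Cross-multiplying, 2*603 = 1206 < 3283 = 7*469, so 2/469 is smaller: the convergent 46/7 is closer to x than 59/9.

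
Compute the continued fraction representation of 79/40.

Run the Euclidean algorithm on 79 and 40; the successive quotients are the partial quotients a_0, a_1, ... (each step inverts the fractional part left over by the previous one):
  79 = 1*40 + 39, so a_0 = 1.
  40 = 1*39 + 1, so a_1 = 1.
  39 = 39*1 + 0, so a_2 = 39.
The remainder reaches 0 after 3 divisions, so the expansion has 3 partial quotients, read off in order.

[1; 1, 39]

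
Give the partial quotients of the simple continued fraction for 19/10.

Run the Euclidean algorithm on 19 and 10; the successive quotients are the partial quotients a_0, a_1, ... (each step inverts the fractional part left over by the previous one):
  19 = 1*10 + 9, so a_0 = 1.
  10 = 1*9 + 1, so a_1 = 1.
  9 = 9*1 + 0, so a_2 = 9.
The remainder reaches 0 after 3 divisions, so the expansion has 3 partial quotients, read off in order.

[1; 1, 9]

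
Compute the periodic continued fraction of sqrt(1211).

Write x_i = (sqrt(1211) + m_i)/d_i with (m_0, d_0) = (0, 1). a_0 = floor(sqrt(1211)) = 34, since 34^2 = 1156 <= 1211 < 1225 = 35^2.
Iterate m_{i+1} = d_i*a_i - m_i, d_{i+1} = (1211 - m_{i+1}^2)/d_i, a_{i+1} = floor((a_0 + m_{i+1})/d_{i+1}):
  m_1 = 1*34 - 0 = 34, d_1 = (1211 - 34^2)/1 = 55/1 = 55, a_1 = floor((34 + 34)/55) = 1.
  m_2 = 55*1 - 34 = 21, d_2 = (1211 - 21^2)/55 = 770/55 = 14, a_2 = floor((34 + 21)/14) = 3.
  m_3 = 14*3 - 21 = 21, d_3 = (1211 - 21^2)/14 = 770/14 = 55, a_3 = floor((34 + 21)/55) = 1.
  m_4 = 55*1 - 21 = 34, d_4 = (1211 - 34^2)/55 = 55/55 = 1, a_4 = floor((34 + 34)/1) = 68.
  m_5 = 1*68 - 34 = 34, d_5 = (1211 - 34^2)/1 = 55/1 = 55: (m_5, d_5) = (m_1, d_1) = (34, 55), so from here the quotients repeat a_1, ..., a_4; the period length is 4.
Hence the expansion of sqrt(1211) is a_0 = 34 followed by the repeating block 1, 3, 1, 68 (period 4).

[34; (1, 3, 1, 68)]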